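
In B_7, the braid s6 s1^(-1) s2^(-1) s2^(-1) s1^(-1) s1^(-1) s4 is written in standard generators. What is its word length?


The word length counts the number of generators (including inverses).
Listing each generator: s6, s1^(-1), s2^(-1), s2^(-1), s1^(-1), s1^(-1), s4
There are 7 generators in this braid word.

7


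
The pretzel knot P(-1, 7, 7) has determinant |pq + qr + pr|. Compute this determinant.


Step 1: Compute pq + qr + pr.
pq = (-1)*7 = -7
qr = 7*7 = 49
pr = (-1)*7 = -7
pq + qr + pr = -7 + 49 + (-7) = 35
Step 2: Take absolute value.
det(P(-1,7,7)) = |35| = 35

35


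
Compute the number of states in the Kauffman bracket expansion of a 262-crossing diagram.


Each crossing contributes 2 choices (A-smoothing or B-smoothing).
Total states = 2^262 = 7410693711188236507108543040556026102609279018600996098525285376506440296955904

7410693711188236507108543040556026102609279018600996098525285376506440296955904


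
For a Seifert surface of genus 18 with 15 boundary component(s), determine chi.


chi = 2 - 2g - b
= 2 - 2*18 - 15
= 2 - 36 - 15 = -49

-49


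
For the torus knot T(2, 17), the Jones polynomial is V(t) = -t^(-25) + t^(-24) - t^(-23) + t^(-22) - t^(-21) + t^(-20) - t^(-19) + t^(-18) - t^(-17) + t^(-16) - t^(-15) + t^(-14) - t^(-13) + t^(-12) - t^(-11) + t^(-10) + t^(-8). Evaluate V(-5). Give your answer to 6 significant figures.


Substituting t = -5 into V(t) = -t^(-25) + t^(-24) - t^(-23) + t^(-22) - t^(-21) + t^(-20) - t^(-19) + t^(-18) - t^(-17) + t^(-16) - t^(-15) + t^(-14) - t^(-13) + t^(-12) - t^(-11) + t^(-10) + t^(-8):
  (-)t^(-25) = 3.35544e-18
  (+)t^(-24) = 1.67772e-17
  (-)t^(-23) = 8.38861e-17
  (+)t^(-22) = 4.1943e-16
  (-)t^(-21) = 2.09715e-15
  (+)t^(-20) = 1.04858e-14
  (-)t^(-19) = 5.24288e-14
  (+)t^(-18) = 2.62144e-13
  (-)t^(-17) = 1.31072e-12
  (+)t^(-16) = 6.5536e-12
  (-)t^(-15) = 3.2768e-11
  (+)t^(-14) = 1.6384e-10
  (-)t^(-13) = 8.192e-10
  (+)t^(-12) = 4.096e-09
  (-)t^(-11) = 2.048e-08
  (+)t^(-10) = 1.024e-07
  (+)t^(-8) = 2.56e-06
Sum = (3.35544e-18) + (1.67772e-17) + (8.38861e-17) + (4.1943e-16) + (2.09715e-15) + (1.04858e-14) + (5.24288e-14) + (2.62144e-13) + (1.31072e-12) + (6.5536e-12) + (3.2768e-11) + (1.6384e-10) + (8.192e-10) + (4.096e-09) + (2.048e-08) + (1.024e-07) + (2.56e-06)
= 2.688e-06
Rounded to 6 significant figures: 2.688e-06

2.688e-06


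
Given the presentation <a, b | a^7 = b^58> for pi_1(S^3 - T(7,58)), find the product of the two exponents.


The relation is a^7 = b^58.
Product of exponents = 7 * 58
= 406

406


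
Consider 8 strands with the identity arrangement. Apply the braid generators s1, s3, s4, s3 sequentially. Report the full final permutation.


Starting with identity [1, 2, 3, 4, 5, 6, 7, 8].
Apply generators in sequence:
  After s1: [2, 1, 3, 4, 5, 6, 7, 8]
  After s3: [2, 1, 4, 3, 5, 6, 7, 8]
  After s4: [2, 1, 4, 5, 3, 6, 7, 8]
  After s3: [2, 1, 5, 4, 3, 6, 7, 8]
Final permutation: [2, 1, 5, 4, 3, 6, 7, 8]

[2, 1, 5, 4, 3, 6, 7, 8]


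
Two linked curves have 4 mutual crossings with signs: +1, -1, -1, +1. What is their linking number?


Step 1: Count positive crossings: 2
Step 2: Count negative crossings: 2
Step 3: Sum of signs = 2 - 2 = 0
Step 4: Linking number = sum/2 = 0/2 = 0

0


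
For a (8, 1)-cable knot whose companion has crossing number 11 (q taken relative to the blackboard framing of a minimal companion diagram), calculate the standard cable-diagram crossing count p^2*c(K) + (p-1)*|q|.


Step 1: Each of the c(K) crossings of the companion diagram becomes p*p = p^2 crossings among the p parallel strands, and each of the |q| twists s_1 s_2 ... s_(p-1) adds (p-1) crossings.
  Crossings = p^2 * c(K) + (p-1)*|q|
Step 2: = 8^2 * 11 + (8-1)*1
Step 3: = 64*11 + 7*1
Step 4: = 704 + 7 = 711

711


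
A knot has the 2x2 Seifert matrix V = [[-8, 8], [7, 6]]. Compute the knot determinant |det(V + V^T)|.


Step 1: Form V + V^T where V = [[-8, 8], [7, 6]]
  V^T = [[-8, 7], [8, 6]]
  V + V^T = [[-16, 15], [15, 12]]
Step 2: det(V + V^T) = (-16)*12 - 15*15
  = -192 - 225 = -417
Step 3: Knot determinant = |det(V + V^T)| = |-417| = 417

417


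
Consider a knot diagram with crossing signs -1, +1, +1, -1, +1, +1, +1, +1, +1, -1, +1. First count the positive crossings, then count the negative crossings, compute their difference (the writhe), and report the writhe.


Step 1: Count positive crossings (+1).
Positive crossings: 8
Step 2: Count negative crossings (-1).
Negative crossings: 3
Step 3: Writhe = (positive) - (negative)
w = 8 - 3 = 5
Step 4: |w| = 5, and w is positive

5


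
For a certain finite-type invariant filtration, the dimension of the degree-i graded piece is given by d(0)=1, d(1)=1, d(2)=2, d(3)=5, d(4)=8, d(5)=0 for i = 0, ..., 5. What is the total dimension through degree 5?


Total dimension = d(0) + d(1) + ... + d(5)
= 1 + 1 + 2 + 5 + 8 + 0
= 17

17


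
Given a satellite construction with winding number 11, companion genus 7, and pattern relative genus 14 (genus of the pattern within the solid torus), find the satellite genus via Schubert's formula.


Schubert: g(satellite) = g_rel(pattern) + |winding| * g(companion),
where g_rel(pattern) is the genus of the pattern relative to the solid torus.
= 14 + 11 * 7
= 14 + 77 = 91

91


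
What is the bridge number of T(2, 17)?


The bridge number of T(p,q) is min(p,q).
min(2, 17) = 2

2


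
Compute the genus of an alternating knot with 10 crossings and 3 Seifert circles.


For alternating knots, g = (c - s + 1)/2.
= (10 - 3 + 1)/2
= 8/2 = 4

4


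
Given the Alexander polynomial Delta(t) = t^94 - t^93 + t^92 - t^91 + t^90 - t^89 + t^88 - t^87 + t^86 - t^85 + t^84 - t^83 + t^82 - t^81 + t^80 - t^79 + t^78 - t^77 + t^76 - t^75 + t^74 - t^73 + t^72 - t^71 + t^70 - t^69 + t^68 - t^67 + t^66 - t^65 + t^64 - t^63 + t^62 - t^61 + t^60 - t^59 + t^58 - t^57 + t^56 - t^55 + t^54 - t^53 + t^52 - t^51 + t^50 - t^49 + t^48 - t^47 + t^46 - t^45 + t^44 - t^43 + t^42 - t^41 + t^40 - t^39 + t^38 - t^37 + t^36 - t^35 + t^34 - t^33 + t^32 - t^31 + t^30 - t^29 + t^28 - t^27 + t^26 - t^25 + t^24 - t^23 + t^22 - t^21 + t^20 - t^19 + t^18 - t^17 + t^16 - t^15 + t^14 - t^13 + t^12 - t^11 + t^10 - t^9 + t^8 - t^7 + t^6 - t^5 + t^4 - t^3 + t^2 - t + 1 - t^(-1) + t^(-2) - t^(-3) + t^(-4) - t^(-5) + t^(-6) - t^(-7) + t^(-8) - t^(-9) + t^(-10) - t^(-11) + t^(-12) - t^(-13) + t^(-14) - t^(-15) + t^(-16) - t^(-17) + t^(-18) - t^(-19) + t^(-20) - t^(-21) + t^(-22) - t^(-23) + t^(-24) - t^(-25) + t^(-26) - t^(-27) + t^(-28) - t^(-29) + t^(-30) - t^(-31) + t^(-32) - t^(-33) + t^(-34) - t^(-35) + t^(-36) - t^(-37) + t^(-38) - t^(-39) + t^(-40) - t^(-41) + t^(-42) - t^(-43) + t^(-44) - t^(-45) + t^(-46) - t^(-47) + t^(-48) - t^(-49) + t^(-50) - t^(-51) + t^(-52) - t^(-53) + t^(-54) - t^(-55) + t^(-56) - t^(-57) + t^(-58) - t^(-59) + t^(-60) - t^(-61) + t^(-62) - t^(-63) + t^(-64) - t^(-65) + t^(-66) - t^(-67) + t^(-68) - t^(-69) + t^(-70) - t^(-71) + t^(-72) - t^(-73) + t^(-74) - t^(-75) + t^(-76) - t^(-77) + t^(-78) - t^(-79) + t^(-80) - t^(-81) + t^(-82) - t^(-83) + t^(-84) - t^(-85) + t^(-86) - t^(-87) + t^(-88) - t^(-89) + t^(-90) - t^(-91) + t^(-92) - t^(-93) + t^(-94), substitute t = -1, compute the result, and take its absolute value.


Step 1: The polynomial has 189 terms with alternating signs, exponents from 94 down to -94.
Step 2: Substitute t = -1. The i-th term has coefficient (-1)^i and exponent (m-i),
  so its value is (-1)^i * (-1)^(m-i) = (-1)^m = 1 for every i.
Step 3: All 189 terms equal 1, so Delta(-1) = 189 * (1) = 189
Step 4: |Delta(-1)| = 189

189


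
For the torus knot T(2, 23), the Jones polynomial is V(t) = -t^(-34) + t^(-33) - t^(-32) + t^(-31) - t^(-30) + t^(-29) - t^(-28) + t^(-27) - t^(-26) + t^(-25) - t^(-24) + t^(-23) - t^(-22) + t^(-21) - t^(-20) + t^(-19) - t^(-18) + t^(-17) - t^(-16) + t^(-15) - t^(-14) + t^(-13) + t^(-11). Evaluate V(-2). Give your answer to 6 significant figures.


Substituting t = -2 into V(t) = -t^(-34) + t^(-33) - t^(-32) + t^(-31) - t^(-30) + t^(-29) - t^(-28) + t^(-27) - t^(-26) + t^(-25) - t^(-24) + t^(-23) - t^(-22) + t^(-21) - t^(-20) + t^(-19) - t^(-18) + t^(-17) - t^(-16) + t^(-15) - t^(-14) + t^(-13) + t^(-11):
  (-)t^(-34) = -5.82077e-11
  (+)t^(-33) = -1.16415e-10
  (-)t^(-32) = -2.32831e-10
  (+)t^(-31) = -4.65661e-10
  (-)t^(-30) = -9.31323e-10
  (+)t^(-29) = -1.86265e-09
  (-)t^(-28) = -3.72529e-09
  (+)t^(-27) = -7.45058e-09
  (-)t^(-26) = -1.49012e-08
  (+)t^(-25) = -2.98023e-08
  (-)t^(-24) = -5.96046e-08
  (+)t^(-23) = -1.19209e-07
  (-)t^(-22) = -2.38419e-07
  (+)t^(-21) = -4.76837e-07
  (-)t^(-20) = -9.53674e-07
  (+)t^(-19) = -1.90735e-06
  (-)t^(-18) = -3.8147e-06
  (+)t^(-17) = -7.62939e-06
  (-)t^(-16) = -1.52588e-05
  (+)t^(-15) = -3.05176e-05
  (-)t^(-14) = -6.10352e-05
  (+)t^(-13) = -0.00012207
  (+)t^(-11) = -0.000488281
Sum = (-5.82077e-11) + (-1.16415e-10) + (-2.32831e-10) + (-4.65661e-10) + (-9.31323e-10) + (-1.86265e-09) + (-3.72529e-09) + (-7.45058e-09) + (-1.49012e-08) + (-2.98023e-08) + (-5.96046e-08) + (-1.19209e-07) + (-2.38419e-07) + (-4.76837e-07) + (-9.53674e-07) + (-1.90735e-06) + (-3.8147e-06) + (-7.62939e-06) + (-1.52588e-05) + (-3.05176e-05) + (-6.10352e-05) + (-0.00012207) + (-0.000488281)
= -0.0007324218168
Rounded to 6 significant figures: -0.000732422

-0.000732422


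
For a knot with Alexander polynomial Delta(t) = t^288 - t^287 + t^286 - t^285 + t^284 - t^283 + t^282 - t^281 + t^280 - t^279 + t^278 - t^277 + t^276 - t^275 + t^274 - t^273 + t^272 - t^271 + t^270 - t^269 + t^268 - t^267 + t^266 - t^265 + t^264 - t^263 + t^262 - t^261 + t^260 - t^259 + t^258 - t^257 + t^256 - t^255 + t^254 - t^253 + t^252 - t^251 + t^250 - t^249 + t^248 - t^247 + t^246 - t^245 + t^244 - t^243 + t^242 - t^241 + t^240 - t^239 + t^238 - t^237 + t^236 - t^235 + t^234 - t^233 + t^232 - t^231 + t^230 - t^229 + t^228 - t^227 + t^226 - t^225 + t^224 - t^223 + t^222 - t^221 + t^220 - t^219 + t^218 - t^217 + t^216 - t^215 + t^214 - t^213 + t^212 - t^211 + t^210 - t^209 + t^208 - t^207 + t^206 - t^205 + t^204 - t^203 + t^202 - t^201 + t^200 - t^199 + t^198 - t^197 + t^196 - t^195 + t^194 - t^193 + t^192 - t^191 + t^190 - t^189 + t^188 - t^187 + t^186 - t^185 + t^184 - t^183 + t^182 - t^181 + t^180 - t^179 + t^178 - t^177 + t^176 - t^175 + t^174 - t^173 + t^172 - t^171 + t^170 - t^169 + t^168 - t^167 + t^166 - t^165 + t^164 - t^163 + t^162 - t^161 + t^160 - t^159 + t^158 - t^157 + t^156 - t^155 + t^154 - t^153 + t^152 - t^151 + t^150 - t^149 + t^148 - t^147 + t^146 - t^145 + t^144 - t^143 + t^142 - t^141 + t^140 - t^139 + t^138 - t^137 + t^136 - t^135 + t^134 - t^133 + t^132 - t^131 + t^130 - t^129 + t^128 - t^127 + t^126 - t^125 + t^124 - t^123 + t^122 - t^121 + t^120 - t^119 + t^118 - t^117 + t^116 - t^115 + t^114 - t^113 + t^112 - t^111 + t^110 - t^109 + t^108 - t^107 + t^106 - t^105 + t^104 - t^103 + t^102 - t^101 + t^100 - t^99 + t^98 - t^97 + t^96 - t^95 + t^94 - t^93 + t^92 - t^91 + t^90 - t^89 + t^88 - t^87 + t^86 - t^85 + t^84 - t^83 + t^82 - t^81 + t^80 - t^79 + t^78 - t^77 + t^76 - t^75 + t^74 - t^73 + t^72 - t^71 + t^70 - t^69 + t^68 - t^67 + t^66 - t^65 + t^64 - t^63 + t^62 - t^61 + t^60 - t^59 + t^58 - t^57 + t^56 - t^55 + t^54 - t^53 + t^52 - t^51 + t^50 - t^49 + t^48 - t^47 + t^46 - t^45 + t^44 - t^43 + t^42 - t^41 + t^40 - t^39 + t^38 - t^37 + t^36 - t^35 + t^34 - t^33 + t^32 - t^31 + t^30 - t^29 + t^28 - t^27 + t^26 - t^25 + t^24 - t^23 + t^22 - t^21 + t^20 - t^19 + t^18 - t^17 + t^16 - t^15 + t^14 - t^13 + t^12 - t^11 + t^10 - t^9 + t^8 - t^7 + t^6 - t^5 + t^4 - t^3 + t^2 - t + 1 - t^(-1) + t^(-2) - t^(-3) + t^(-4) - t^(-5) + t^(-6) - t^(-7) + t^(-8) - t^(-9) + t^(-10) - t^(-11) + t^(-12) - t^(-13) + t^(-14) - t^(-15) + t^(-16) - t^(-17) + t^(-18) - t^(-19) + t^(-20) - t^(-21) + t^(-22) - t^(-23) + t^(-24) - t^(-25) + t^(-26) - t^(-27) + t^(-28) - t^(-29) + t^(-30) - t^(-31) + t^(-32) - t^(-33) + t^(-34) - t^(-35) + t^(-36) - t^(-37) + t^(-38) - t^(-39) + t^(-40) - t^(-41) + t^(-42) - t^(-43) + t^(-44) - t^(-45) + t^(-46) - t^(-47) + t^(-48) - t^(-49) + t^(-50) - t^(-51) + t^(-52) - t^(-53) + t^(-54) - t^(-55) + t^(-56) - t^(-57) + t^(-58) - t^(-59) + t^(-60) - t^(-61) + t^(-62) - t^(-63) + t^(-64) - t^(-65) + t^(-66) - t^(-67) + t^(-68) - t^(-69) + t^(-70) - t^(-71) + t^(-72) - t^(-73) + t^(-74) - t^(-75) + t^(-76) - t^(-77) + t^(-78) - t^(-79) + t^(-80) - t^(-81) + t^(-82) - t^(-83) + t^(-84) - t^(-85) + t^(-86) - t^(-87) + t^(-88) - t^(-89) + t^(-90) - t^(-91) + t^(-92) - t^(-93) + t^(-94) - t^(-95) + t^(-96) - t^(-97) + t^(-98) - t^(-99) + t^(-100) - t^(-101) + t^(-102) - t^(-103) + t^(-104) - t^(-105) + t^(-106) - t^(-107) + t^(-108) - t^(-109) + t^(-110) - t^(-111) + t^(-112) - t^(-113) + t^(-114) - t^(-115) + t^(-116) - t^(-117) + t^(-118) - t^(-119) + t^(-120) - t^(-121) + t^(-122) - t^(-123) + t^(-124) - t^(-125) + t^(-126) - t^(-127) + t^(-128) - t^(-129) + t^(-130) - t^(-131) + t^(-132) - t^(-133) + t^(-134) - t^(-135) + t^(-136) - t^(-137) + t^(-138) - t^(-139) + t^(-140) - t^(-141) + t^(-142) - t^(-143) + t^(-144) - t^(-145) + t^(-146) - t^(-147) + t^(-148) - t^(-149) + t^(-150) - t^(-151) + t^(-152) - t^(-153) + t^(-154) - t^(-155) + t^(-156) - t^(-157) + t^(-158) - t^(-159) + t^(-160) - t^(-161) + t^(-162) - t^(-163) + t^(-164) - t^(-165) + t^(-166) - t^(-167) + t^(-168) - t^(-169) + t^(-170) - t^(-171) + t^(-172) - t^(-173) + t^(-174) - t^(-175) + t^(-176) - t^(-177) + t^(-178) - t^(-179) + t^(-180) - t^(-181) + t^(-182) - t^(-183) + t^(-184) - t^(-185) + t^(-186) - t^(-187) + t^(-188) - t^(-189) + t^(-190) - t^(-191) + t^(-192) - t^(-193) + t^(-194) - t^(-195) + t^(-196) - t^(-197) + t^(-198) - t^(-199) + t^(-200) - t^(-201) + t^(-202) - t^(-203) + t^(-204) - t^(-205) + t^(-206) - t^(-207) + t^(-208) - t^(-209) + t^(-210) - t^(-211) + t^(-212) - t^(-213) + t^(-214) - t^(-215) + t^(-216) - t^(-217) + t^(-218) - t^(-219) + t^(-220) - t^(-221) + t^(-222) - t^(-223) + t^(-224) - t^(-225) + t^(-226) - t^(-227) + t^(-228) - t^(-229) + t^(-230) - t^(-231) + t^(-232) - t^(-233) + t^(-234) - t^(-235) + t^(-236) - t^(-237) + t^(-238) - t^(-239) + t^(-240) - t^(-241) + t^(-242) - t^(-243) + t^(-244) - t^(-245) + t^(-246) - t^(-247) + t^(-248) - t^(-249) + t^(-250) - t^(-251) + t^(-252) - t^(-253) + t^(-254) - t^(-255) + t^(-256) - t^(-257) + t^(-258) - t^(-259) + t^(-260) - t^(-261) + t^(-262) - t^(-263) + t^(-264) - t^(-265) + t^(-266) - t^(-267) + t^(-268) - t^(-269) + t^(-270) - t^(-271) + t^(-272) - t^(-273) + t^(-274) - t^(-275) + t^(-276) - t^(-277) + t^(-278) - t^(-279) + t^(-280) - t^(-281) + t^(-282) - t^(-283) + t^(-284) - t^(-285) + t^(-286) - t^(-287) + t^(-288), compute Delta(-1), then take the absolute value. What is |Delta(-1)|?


Step 1: The polynomial has 577 terms with alternating signs, exponents from 288 down to -288.
Step 2: Substitute t = -1. The i-th term has coefficient (-1)^i and exponent (m-i),
  so its value is (-1)^i * (-1)^(m-i) = (-1)^m = 1 for every i.
Step 3: All 577 terms equal 1, so Delta(-1) = 577 * (1) = 577
Step 4: |Delta(-1)| = 577

577


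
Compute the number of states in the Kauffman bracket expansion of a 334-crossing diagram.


Each crossing contributes 2 choices (A-smoothing or B-smoothing).
Total states = 2^334 = 34996011596528190789960035633881941845650710894291398982812329702559247987190014771576210832368861184

34996011596528190789960035633881941845650710894291398982812329702559247987190014771576210832368861184


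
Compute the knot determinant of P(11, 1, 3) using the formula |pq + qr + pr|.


Step 1: Compute pq + qr + pr.
pq = 11*1 = 11
qr = 1*3 = 3
pr = 11*3 = 33
pq + qr + pr = 11 + 3 + 33 = 47
Step 2: Take absolute value.
det(P(11,1,3)) = |47| = 47

47


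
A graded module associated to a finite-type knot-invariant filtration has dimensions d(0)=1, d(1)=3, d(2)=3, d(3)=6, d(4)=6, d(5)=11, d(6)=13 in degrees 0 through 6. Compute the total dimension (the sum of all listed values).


Total dimension = d(0) + d(1) + ... + d(6)
= 1 + 3 + 3 + 6 + 6 + 11 + 13
= 43

43


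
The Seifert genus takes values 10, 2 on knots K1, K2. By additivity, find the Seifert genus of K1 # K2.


The Seifert genus is additive under connected sum.
Seifert genus(K1 # K2) = (10) + (2)
= 12

12


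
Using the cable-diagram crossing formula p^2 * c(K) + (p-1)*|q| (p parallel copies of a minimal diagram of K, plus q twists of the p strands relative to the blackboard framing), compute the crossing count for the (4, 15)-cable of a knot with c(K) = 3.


Step 1: Each of the c(K) crossings of the companion diagram becomes p*p = p^2 crossings among the p parallel strands, and each of the |q| twists s_1 s_2 ... s_(p-1) adds (p-1) crossings.
  Crossings = p^2 * c(K) + (p-1)*|q|
Step 2: = 4^2 * 3 + (4-1)*15
Step 3: = 16*3 + 3*15
Step 4: = 48 + 45 = 93

93


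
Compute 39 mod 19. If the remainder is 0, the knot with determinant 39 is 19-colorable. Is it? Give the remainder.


Step 1: A knot is p-colorable if and only if p divides its determinant.
Step 2: Compute 39 mod 19.
39 = 2 * 19 + 1
Step 3: 39 mod 19 = 1
Step 4: The knot is 19-colorable: no

1


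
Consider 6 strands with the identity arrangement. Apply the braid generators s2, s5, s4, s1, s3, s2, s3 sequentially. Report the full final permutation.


Starting with identity [1, 2, 3, 4, 5, 6].
Apply generators in sequence:
  After s2: [1, 3, 2, 4, 5, 6]
  After s5: [1, 3, 2, 4, 6, 5]
  After s4: [1, 3, 2, 6, 4, 5]
  After s1: [3, 1, 2, 6, 4, 5]
  After s3: [3, 1, 6, 2, 4, 5]
  After s2: [3, 6, 1, 2, 4, 5]
  After s3: [3, 6, 2, 1, 4, 5]
Final permutation: [3, 6, 2, 1, 4, 5]

[3, 6, 2, 1, 4, 5]


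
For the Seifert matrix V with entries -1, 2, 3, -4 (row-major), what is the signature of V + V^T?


Step 1: V + V^T = [[-2, 5], [5, -8]]
Step 2: trace = -10, det = -9
Step 3: Discriminant = (-10)^2 - 4*(-9) = 136
Step 4: Eigenvalues: 0.830952, -10.831
Step 5: Signature = (# positive eigenvalues) - (# negative eigenvalues) = 0

0


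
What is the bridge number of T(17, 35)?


The bridge number of T(p,q) is min(p,q).
min(17, 35) = 17

17


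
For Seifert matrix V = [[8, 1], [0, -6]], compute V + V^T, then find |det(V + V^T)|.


Step 1: Form V + V^T where V = [[8, 1], [0, -6]]
  V^T = [[8, 0], [1, -6]]
  V + V^T = [[16, 1], [1, -12]]
Step 2: det(V + V^T) = 16*(-12) - 1*1
  = -192 - 1 = -193
Step 3: Knot determinant = |det(V + V^T)| = |-193| = 193

193


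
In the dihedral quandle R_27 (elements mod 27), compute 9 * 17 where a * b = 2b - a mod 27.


9 * 17 = 2*17 - 9 mod 27
= 34 - 9 mod 27
= 25 mod 27 = 25

25


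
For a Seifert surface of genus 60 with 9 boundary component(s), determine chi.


chi = 2 - 2g - b
= 2 - 2*60 - 9
= 2 - 120 - 9 = -127

-127


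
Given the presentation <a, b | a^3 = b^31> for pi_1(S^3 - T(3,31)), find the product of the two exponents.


The relation is a^3 = b^31.
Product of exponents = 3 * 31
= 93

93


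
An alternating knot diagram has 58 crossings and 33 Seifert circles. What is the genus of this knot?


For alternating knots, g = (c - s + 1)/2.
= (58 - 33 + 1)/2
= 26/2 = 13

13


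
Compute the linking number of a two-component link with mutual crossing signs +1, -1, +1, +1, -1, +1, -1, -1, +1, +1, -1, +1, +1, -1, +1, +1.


Step 1: Count positive crossings: 10
Step 2: Count negative crossings: 6
Step 3: Sum of signs = 10 - 6 = 4
Step 4: Linking number = sum/2 = 4/2 = 2

2


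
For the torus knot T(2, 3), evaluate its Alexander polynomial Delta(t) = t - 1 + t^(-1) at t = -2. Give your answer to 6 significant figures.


Substituting t = -2 into Delta(t) = t - 1 + t^(-1):
Term values: (-2) + (-1) + (-0.5)
Sum = -3.5
Rounded to 6 significant figures: -3.5

-3.5


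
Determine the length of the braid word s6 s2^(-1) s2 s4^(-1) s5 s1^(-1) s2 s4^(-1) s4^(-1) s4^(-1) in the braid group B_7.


The word length counts the number of generators (including inverses).
Listing each generator: s6, s2^(-1), s2, s4^(-1), s5, s1^(-1), s2, s4^(-1), s4^(-1), s4^(-1)
There are 10 generators in this braid word.

10


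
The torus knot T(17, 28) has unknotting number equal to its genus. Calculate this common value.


For a torus knot T(p,q), both the unknotting number and genus equal (p-1)(q-1)/2.
= (17-1)(28-1)/2
= 16*27/2
= 432/2 = 216

216


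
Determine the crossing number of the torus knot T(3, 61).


For a torus knot T(p, q) with gcd(p,q)=1,
the crossing number is min(p*(q-1), q*(p-1)).
p*(q-1) = 3*60 = 180
q*(p-1) = 61*2 = 122
min(180, 122) = 122

122


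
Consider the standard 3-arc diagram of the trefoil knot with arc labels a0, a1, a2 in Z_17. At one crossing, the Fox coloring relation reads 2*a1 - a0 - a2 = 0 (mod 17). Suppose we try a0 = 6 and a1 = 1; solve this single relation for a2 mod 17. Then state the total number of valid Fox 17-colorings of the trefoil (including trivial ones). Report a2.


Step 1: Apply the given crossing relation 2*a1 - a0 - a2 = 0 (mod 17).
  a2 = 2*a1 - a0 mod 17
  a2 = 2*1 - 6 mod 17
  a2 = 2 - 6 mod 17
  a2 = -4 mod 17 = 13
Step 2: The trefoil has determinant 3.
  Number of Fox p-colorings (p prime) is p^2 if p = 3, else p.
  Since 17 does not divide 3, only trivial (constant) colorings exist.
  (So the trial a0 = 6, a1 = 1 with a0 != a1 does NOT extend to a valid coloring of the whole trefoil: the other two crossing relations require 3*(a1 - a0) = 0 (mod 17), which fails.)
  Total colorings = 17
Step 3: a2 = 13, total Fox 17-colorings = 17

13


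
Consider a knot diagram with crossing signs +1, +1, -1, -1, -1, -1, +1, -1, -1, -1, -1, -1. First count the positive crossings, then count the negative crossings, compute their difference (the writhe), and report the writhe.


Step 1: Count positive crossings (+1).
Positive crossings: 3
Step 2: Count negative crossings (-1).
Negative crossings: 9
Step 3: Writhe = (positive) - (negative)
w = 3 - 9 = -6
Step 4: |w| = 6, and w is negative

-6


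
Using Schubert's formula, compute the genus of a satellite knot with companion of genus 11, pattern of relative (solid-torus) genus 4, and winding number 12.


Schubert: g(satellite) = g_rel(pattern) + |winding| * g(companion),
where g_rel(pattern) is the genus of the pattern relative to the solid torus.
= 4 + 12 * 11
= 4 + 132 = 136

136


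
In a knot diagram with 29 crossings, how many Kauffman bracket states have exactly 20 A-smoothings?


We choose which 20 of 29 crossings get A-smoothings.
C(29, 20) = 29! / (20! * 9!)
= 10015005

10015005


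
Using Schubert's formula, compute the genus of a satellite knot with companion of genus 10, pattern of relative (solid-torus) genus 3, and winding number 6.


Schubert: g(satellite) = g_rel(pattern) + |winding| * g(companion),
where g_rel(pattern) is the genus of the pattern relative to the solid torus.
= 3 + 6 * 10
= 3 + 60 = 63

63


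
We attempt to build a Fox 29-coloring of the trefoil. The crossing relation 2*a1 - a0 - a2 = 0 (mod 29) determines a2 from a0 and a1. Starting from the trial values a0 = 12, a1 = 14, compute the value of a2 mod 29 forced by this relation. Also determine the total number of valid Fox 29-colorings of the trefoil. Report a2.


Step 1: Apply the given crossing relation 2*a1 - a0 - a2 = 0 (mod 29).
  a2 = 2*a1 - a0 mod 29
  a2 = 2*14 - 12 mod 29
  a2 = 28 - 12 mod 29
  a2 = 16 mod 29 = 16
Step 2: The trefoil has determinant 3.
  Number of Fox p-colorings (p prime) is p^2 if p = 3, else p.
  Since 29 does not divide 3, only trivial (constant) colorings exist.
  (So the trial a0 = 12, a1 = 14 with a0 != a1 does NOT extend to a valid coloring of the whole trefoil: the other two crossing relations require 3*(a1 - a0) = 0 (mod 29), which fails.)
  Total colorings = 29
Step 3: a2 = 16, total Fox 29-colorings = 29

16


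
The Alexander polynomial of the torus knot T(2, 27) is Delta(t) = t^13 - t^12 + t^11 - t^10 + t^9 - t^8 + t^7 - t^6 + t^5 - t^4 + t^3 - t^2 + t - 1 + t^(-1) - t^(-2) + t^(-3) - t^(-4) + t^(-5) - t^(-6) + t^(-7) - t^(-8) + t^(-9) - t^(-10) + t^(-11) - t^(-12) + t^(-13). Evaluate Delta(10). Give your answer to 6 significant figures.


Substituting t = 10 into Delta(t) = t^13 - t^12 + t^11 - t^10 + t^9 - t^8 + t^7 - t^6 + t^5 - t^4 + t^3 - t^2 + t - 1 + t^(-1) - t^(-2) + t^(-3) - t^(-4) + t^(-5) - t^(-6) + t^(-7) - t^(-8) + t^(-9) - t^(-10) + t^(-11) - t^(-12) + t^(-13):
Term values: (10000000000000) + (-1000000000000) + (100000000000) + (-10000000000) + (1000000000) + (-100000000) + (10000000) + (-1000000) + (100000) + (-10000) + (1000) + (-100) + (10) + (-1) + (0.1) + (-0.01) + (0.001) + (-0.0001) + (1e-05) + (-1e-06) + (1e-07) + (-1e-08) + (1e-09) + (-1e-10) + (1e-11) + (-1e-12) + (1e-13)
Sum = 9.090909091e+12
Rounded to 6 significant figures: 9.09091e+12

9.09091e+12


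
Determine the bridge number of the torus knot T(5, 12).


The bridge number of T(p,q) is min(p,q).
min(5, 12) = 5

5


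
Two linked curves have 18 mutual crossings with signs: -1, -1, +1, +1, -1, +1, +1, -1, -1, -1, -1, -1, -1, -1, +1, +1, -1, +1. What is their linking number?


Step 1: Count positive crossings: 7
Step 2: Count negative crossings: 11
Step 3: Sum of signs = 7 - 11 = -4
Step 4: Linking number = sum/2 = -4/2 = -2

-2


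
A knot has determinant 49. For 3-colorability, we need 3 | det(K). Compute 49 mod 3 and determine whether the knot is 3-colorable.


Step 1: A knot is p-colorable if and only if p divides its determinant.
Step 2: Compute 49 mod 3.
49 = 16 * 3 + 1
Step 3: 49 mod 3 = 1
Step 4: The knot is 3-colorable: no

1


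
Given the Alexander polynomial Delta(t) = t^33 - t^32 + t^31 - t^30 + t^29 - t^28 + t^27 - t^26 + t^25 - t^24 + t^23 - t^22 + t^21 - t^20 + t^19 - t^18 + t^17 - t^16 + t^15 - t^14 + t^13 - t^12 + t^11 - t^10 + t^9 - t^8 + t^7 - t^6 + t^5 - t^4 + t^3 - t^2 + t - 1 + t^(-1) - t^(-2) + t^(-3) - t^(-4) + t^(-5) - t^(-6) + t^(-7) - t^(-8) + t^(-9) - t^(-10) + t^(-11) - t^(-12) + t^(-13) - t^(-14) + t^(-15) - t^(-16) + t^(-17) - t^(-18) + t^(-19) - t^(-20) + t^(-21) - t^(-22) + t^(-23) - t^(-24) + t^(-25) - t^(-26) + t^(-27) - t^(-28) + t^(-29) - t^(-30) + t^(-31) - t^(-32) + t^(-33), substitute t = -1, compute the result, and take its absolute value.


Step 1: The polynomial has 67 terms with alternating signs, exponents from 33 down to -33.
Step 2: Substitute t = -1. The i-th term has coefficient (-1)^i and exponent (m-i),
  so its value is (-1)^i * (-1)^(m-i) = (-1)^m = -1 for every i.
Step 3: All 67 terms equal -1, so Delta(-1) = 67 * (-1) = -67
Step 4: |Delta(-1)| = 67

67


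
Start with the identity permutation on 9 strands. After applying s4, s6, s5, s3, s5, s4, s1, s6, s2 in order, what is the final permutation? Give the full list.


Starting with identity [1, 2, 3, 4, 5, 6, 7, 8, 9].
Apply generators in sequence:
  After s4: [1, 2, 3, 5, 4, 6, 7, 8, 9]
  After s6: [1, 2, 3, 5, 4, 7, 6, 8, 9]
  After s5: [1, 2, 3, 5, 7, 4, 6, 8, 9]
  After s3: [1, 2, 5, 3, 7, 4, 6, 8, 9]
  After s5: [1, 2, 5, 3, 4, 7, 6, 8, 9]
  After s4: [1, 2, 5, 4, 3, 7, 6, 8, 9]
  After s1: [2, 1, 5, 4, 3, 7, 6, 8, 9]
  After s6: [2, 1, 5, 4, 3, 6, 7, 8, 9]
  After s2: [2, 5, 1, 4, 3, 6, 7, 8, 9]
Final permutation: [2, 5, 1, 4, 3, 6, 7, 8, 9]

[2, 5, 1, 4, 3, 6, 7, 8, 9]


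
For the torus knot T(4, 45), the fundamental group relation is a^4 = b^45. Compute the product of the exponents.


The relation is a^4 = b^45.
Product of exponents = 4 * 45
= 180

180


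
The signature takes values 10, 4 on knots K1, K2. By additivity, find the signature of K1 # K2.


The signature is additive under connected sum.
signature(K1 # K2) = (10) + (4)
= 14

14


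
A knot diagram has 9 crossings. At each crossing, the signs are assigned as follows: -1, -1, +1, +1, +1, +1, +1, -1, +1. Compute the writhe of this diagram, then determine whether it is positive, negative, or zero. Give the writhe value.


Step 1: Count positive crossings (+1).
Positive crossings: 6
Step 2: Count negative crossings (-1).
Negative crossings: 3
Step 3: Writhe = (positive) - (negative)
w = 6 - 3 = 3
Step 4: |w| = 3, and w is positive

3


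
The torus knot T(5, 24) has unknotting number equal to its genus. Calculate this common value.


For a torus knot T(p,q), both the unknotting number and genus equal (p-1)(q-1)/2.
= (5-1)(24-1)/2
= 4*23/2
= 92/2 = 46

46


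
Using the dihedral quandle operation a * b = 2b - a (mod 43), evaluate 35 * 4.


35 * 4 = 2*4 - 35 mod 43
= 8 - 35 mod 43
= -27 mod 43 = 16

16


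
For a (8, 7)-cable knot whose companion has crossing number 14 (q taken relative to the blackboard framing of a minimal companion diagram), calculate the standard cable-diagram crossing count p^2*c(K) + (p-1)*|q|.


Step 1: Each of the c(K) crossings of the companion diagram becomes p*p = p^2 crossings among the p parallel strands, and each of the |q| twists s_1 s_2 ... s_(p-1) adds (p-1) crossings.
  Crossings = p^2 * c(K) + (p-1)*|q|
Step 2: = 8^2 * 14 + (8-1)*7
Step 3: = 64*14 + 7*7
Step 4: = 896 + 49 = 945

945


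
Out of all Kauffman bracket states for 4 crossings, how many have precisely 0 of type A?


We choose which 0 of 4 crossings get A-smoothings.
C(4, 0) = 4! / (0! * 4!)
= 1

1


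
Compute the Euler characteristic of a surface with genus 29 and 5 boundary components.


chi = 2 - 2g - b
= 2 - 2*29 - 5
= 2 - 58 - 5 = -61

-61


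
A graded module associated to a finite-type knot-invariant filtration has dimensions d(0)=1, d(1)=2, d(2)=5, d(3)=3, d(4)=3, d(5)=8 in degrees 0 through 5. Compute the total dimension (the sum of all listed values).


Total dimension = d(0) + d(1) + ... + d(5)
= 1 + 2 + 5 + 3 + 3 + 8
= 22

22


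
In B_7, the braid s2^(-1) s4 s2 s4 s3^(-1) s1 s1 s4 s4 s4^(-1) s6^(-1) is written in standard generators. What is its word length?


The word length counts the number of generators (including inverses).
Listing each generator: s2^(-1), s4, s2, s4, s3^(-1), s1, s1, s4, s4, s4^(-1), s6^(-1)
There are 11 generators in this braid word.

11


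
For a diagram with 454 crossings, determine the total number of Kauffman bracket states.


Each crossing contributes 2 choices (A-smoothing or B-smoothing).
Total states = 2^454 = 46517678354918840995156723704832290198633047083988355858015372747560914439257467092876227245680868195888801382801035387746214504231337984

46517678354918840995156723704832290198633047083988355858015372747560914439257467092876227245680868195888801382801035387746214504231337984


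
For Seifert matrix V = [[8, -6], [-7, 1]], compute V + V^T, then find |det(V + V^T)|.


Step 1: Form V + V^T where V = [[8, -6], [-7, 1]]
  V^T = [[8, -7], [-6, 1]]
  V + V^T = [[16, -13], [-13, 2]]
Step 2: det(V + V^T) = 16*2 - (-13)*(-13)
  = 32 - 169 = -137
Step 3: Knot determinant = |det(V + V^T)| = |-137| = 137

137


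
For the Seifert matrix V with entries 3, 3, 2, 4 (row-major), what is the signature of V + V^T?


Step 1: V + V^T = [[6, 5], [5, 8]]
Step 2: trace = 14, det = 23
Step 3: Discriminant = 14^2 - 4*23 = 104
Step 4: Eigenvalues: 12.099, 1.90098
Step 5: Signature = (# positive eigenvalues) - (# negative eigenvalues) = 2

2


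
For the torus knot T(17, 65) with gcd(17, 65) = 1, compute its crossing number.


For a torus knot T(p, q) with gcd(p,q)=1,
the crossing number is min(p*(q-1), q*(p-1)).
p*(q-1) = 17*64 = 1088
q*(p-1) = 65*16 = 1040
min(1088, 1040) = 1040

1040


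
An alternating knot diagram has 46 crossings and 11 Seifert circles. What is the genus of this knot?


For alternating knots, g = (c - s + 1)/2.
= (46 - 11 + 1)/2
= 36/2 = 18

18


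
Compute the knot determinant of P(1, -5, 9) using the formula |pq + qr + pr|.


Step 1: Compute pq + qr + pr.
pq = 1*(-5) = -5
qr = (-5)*9 = -45
pr = 1*9 = 9
pq + qr + pr = -5 + (-45) + 9 = -41
Step 2: Take absolute value.
det(P(1,-5,9)) = |-41| = 41

41


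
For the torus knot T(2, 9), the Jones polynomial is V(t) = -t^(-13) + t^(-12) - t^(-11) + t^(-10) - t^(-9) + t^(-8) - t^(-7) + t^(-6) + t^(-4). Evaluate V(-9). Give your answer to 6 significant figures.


Substituting t = -9 into V(t) = -t^(-13) + t^(-12) - t^(-11) + t^(-10) - t^(-9) + t^(-8) - t^(-7) + t^(-6) + t^(-4):
  (-)t^(-13) = 3.93412e-13
  (+)t^(-12) = 3.54071e-12
  (-)t^(-11) = 3.18664e-11
  (+)t^(-10) = 2.86797e-10
  (-)t^(-9) = 2.58117e-09
  (+)t^(-8) = 2.32306e-08
  (-)t^(-7) = 2.09075e-07
  (+)t^(-6) = 1.88168e-06
  (+)t^(-4) = 0.000152416
Sum = (3.93412e-13) + (3.54071e-12) + (3.18664e-11) + (2.86797e-10) + (2.58117e-09) + (2.32306e-08) + (2.09075e-07) + (1.88168e-06) + (0.000152416)
= 0.0001545326762
Rounded to 6 significant figures: 0.000154533

0.000154533


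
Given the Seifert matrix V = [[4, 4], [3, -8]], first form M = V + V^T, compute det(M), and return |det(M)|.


Step 1: Form V + V^T where V = [[4, 4], [3, -8]]
  V^T = [[4, 3], [4, -8]]
  V + V^T = [[8, 7], [7, -16]]
Step 2: det(V + V^T) = 8*(-16) - 7*7
  = -128 - 49 = -177
Step 3: Knot determinant = |det(V + V^T)| = |-177| = 177

177


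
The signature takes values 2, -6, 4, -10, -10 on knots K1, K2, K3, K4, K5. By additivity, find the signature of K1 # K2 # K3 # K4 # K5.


The signature is additive under connected sum.
signature(K1 # K2 # K3 # K4 # K5) = (2) + (-6) + (4) + (-10) + (-10)
= -20

-20


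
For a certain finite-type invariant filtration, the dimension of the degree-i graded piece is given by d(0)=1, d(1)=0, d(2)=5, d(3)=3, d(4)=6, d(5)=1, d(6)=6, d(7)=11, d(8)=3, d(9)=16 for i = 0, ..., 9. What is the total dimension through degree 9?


Total dimension = d(0) + d(1) + ... + d(9)
= 1 + 0 + 5 + 3 + 6 + 1 + 6 + 11 + 3 + 16
= 52

52


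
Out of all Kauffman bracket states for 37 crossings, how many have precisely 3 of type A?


We choose which 3 of 37 crossings get A-smoothings.
C(37, 3) = 37! / (3! * 34!)
= 7770

7770


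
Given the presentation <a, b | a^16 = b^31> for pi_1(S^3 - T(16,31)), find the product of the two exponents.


The relation is a^16 = b^31.
Product of exponents = 16 * 31
= 496

496


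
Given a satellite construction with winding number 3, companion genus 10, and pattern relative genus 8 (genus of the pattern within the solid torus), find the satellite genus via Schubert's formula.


Schubert: g(satellite) = g_rel(pattern) + |winding| * g(companion),
where g_rel(pattern) is the genus of the pattern relative to the solid torus.
= 8 + 3 * 10
= 8 + 30 = 38

38


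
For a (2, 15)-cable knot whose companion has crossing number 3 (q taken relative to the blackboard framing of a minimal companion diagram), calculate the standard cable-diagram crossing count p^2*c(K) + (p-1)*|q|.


Step 1: Each of the c(K) crossings of the companion diagram becomes p*p = p^2 crossings among the p parallel strands, and each of the |q| twists s_1 s_2 ... s_(p-1) adds (p-1) crossings.
  Crossings = p^2 * c(K) + (p-1)*|q|
Step 2: = 2^2 * 3 + (2-1)*15
Step 3: = 4*3 + 1*15
Step 4: = 12 + 15 = 27

27


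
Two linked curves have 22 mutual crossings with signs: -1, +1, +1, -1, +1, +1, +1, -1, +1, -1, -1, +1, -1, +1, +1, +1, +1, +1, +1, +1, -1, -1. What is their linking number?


Step 1: Count positive crossings: 14
Step 2: Count negative crossings: 8
Step 3: Sum of signs = 14 - 8 = 6
Step 4: Linking number = sum/2 = 6/2 = 3

3


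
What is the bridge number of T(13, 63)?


The bridge number of T(p,q) is min(p,q).
min(13, 63) = 13

13


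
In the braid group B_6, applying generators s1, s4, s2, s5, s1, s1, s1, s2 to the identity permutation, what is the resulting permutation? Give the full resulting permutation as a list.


Starting with identity [1, 2, 3, 4, 5, 6].
Apply generators in sequence:
  After s1: [2, 1, 3, 4, 5, 6]
  After s4: [2, 1, 3, 5, 4, 6]
  After s2: [2, 3, 1, 5, 4, 6]
  After s5: [2, 3, 1, 5, 6, 4]
  After s1: [3, 2, 1, 5, 6, 4]
  After s1: [2, 3, 1, 5, 6, 4]
  After s1: [3, 2, 1, 5, 6, 4]
  After s2: [3, 1, 2, 5, 6, 4]
Final permutation: [3, 1, 2, 5, 6, 4]

[3, 1, 2, 5, 6, 4]


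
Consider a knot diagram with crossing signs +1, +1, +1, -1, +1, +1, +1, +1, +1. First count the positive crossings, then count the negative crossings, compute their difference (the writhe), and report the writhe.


Step 1: Count positive crossings (+1).
Positive crossings: 8
Step 2: Count negative crossings (-1).
Negative crossings: 1
Step 3: Writhe = (positive) - (negative)
w = 8 - 1 = 7
Step 4: |w| = 7, and w is positive

7


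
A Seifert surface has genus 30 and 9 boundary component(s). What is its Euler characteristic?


chi = 2 - 2g - b
= 2 - 2*30 - 9
= 2 - 60 - 9 = -67

-67


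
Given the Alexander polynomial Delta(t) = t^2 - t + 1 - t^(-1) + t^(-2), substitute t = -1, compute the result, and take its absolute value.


Step 1: The polynomial has 5 terms with alternating signs, exponents from 2 down to -2.
Step 2: Substitute t = -1. The i-th term has coefficient (-1)^i and exponent (m-i),
  so its value is (-1)^i * (-1)^(m-i) = (-1)^m = 1 for every i.
Step 3: All 5 terms equal 1, so Delta(-1) = 5 * (1) = 5
Step 4: |Delta(-1)| = 5

5


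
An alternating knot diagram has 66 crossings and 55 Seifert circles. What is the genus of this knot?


For alternating knots, g = (c - s + 1)/2.
= (66 - 55 + 1)/2
= 12/2 = 6

6


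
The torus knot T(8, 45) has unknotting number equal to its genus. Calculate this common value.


For a torus knot T(p,q), both the unknotting number and genus equal (p-1)(q-1)/2.
= (8-1)(45-1)/2
= 7*44/2
= 308/2 = 154

154


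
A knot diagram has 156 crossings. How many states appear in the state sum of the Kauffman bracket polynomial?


Each crossing contributes 2 choices (A-smoothing or B-smoothing).
Total states = 2^156 = 91343852333181432387730302044767688728495783936

91343852333181432387730302044767688728495783936


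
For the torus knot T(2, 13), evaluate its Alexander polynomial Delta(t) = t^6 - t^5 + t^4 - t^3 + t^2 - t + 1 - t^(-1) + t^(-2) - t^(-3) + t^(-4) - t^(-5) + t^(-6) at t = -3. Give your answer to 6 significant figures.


Substituting t = -3 into Delta(t) = t^6 - t^5 + t^4 - t^3 + t^2 - t + 1 - t^(-1) + t^(-2) - t^(-3) + t^(-4) - t^(-5) + t^(-6):
Term values: (729) + (243) + (81) + (27) + (9) + (3) + (1) + (0.333333) + (0.111111) + (0.037037) + (0.0123457) + (0.00411523) + (0.00137174)
Sum = 1093.499314
Rounded to 6 significant figures: 1093.5

1093.5


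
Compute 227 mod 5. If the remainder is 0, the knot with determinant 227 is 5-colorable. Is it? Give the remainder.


Step 1: A knot is p-colorable if and only if p divides its determinant.
Step 2: Compute 227 mod 5.
227 = 45 * 5 + 2
Step 3: 227 mod 5 = 2
Step 4: The knot is 5-colorable: no

2


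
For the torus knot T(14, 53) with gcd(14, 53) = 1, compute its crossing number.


For a torus knot T(p, q) with gcd(p,q)=1,
the crossing number is min(p*(q-1), q*(p-1)).
p*(q-1) = 14*52 = 728
q*(p-1) = 53*13 = 689
min(728, 689) = 689

689


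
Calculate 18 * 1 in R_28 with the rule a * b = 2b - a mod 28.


18 * 1 = 2*1 - 18 mod 28
= 2 - 18 mod 28
= -16 mod 28 = 12

12


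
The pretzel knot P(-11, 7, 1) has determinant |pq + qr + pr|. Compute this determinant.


Step 1: Compute pq + qr + pr.
pq = (-11)*7 = -77
qr = 7*1 = 7
pr = (-11)*1 = -11
pq + qr + pr = -77 + 7 + (-11) = -81
Step 2: Take absolute value.
det(P(-11,7,1)) = |-81| = 81

81


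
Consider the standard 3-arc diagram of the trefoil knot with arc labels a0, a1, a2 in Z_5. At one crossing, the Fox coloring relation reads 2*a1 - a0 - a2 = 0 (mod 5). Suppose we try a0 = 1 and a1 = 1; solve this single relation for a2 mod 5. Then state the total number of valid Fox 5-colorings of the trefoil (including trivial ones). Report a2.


Step 1: Apply the given crossing relation 2*a1 - a0 - a2 = 0 (mod 5).
  a2 = 2*a1 - a0 mod 5
  a2 = 2*1 - 1 mod 5
  a2 = 2 - 1 mod 5
  a2 = 1 mod 5 = 1
Step 2: The trefoil has determinant 3.
  Number of Fox p-colorings (p prime) is p^2 if p = 3, else p.
  Since 5 does not divide 3, only trivial (constant) colorings exist.
  (Here a0 = a1 = a2 = 1, the constant coloring, which is valid.)
  Total colorings = 5
Step 3: a2 = 1, total Fox 5-colorings = 5

1


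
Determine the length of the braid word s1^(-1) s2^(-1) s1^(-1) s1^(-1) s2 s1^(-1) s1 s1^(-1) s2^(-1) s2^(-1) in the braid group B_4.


The word length counts the number of generators (including inverses).
Listing each generator: s1^(-1), s2^(-1), s1^(-1), s1^(-1), s2, s1^(-1), s1, s1^(-1), s2^(-1), s2^(-1)
There are 10 generators in this braid word.

10
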